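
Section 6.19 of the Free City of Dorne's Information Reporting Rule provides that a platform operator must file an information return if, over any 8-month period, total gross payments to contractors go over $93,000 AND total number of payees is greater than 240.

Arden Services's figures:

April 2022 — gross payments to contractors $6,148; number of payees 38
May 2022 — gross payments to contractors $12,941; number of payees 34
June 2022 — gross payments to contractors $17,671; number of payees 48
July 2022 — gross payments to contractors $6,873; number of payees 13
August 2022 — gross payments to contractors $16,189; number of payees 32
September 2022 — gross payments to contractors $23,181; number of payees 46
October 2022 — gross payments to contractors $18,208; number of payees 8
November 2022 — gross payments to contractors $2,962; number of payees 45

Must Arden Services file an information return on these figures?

Yes

Total gross payments to contractors: $6,148 + $12,941 + $17,671 + $6,873 + $16,189 + $23,181 + $18,208 + $2,962 = $104,173 (> $93,000).
Total number of payees: 38 + 34 + 48 + 13 + 32 + 46 + 8 + 45 = 264 (> 240).
The test is 'and': both thresholds are exceeded.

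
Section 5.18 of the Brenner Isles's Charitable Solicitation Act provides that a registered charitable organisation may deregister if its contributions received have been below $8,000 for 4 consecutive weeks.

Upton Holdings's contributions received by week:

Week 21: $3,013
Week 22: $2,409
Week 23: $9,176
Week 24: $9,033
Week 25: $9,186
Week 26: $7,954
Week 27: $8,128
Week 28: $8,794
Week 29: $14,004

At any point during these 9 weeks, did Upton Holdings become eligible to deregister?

No

Weeks below $8,000: Week 21, Week 22, Week 26.
Longest run of consecutive weeks below the threshold: 2.
2 < 4, so Upton Holdings never became eligible.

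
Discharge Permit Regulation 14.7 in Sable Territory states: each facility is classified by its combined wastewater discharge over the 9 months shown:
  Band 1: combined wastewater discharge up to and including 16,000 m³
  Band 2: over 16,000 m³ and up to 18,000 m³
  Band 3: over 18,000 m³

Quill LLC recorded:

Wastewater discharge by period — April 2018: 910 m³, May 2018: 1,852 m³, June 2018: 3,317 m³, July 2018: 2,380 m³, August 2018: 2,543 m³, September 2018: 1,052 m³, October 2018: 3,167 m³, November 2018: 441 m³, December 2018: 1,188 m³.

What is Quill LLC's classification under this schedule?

Combined wastewater discharge: 910 m³ + 1,852 m³ + 3,317 m³ + 2,380 m³ + 2,543 m³ + 1,052 m³ + 3,167 m³ + 441 m³ + 1,188 m³ = 16,850 m³.
16,000 m³ < 16,850 m³ ≤ 18,000 m³, so Band 2 applies.

Band 2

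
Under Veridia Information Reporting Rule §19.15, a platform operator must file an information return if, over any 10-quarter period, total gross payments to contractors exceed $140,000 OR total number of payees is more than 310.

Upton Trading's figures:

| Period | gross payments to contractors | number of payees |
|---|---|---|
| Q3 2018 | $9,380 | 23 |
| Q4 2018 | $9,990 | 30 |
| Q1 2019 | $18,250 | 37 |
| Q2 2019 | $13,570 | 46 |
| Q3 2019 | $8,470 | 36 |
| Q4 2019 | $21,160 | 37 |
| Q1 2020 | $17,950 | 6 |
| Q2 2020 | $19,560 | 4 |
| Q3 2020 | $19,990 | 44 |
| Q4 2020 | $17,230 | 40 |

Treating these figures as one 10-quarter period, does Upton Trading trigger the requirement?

Yes

Total gross payments to contractors: $9,380 + $9,990 + $18,250 + $13,570 + $8,470 + $21,160 + $17,950 + $19,560 + $19,990 + $17,230 = $155,550 (> $140,000).
Total number of payees: 23 + 30 + 37 + 46 + 36 + 37 + 6 + 4 + 44 + 40 = 303 (≤ 310).
The test is 'or': at least one threshold is exceeded.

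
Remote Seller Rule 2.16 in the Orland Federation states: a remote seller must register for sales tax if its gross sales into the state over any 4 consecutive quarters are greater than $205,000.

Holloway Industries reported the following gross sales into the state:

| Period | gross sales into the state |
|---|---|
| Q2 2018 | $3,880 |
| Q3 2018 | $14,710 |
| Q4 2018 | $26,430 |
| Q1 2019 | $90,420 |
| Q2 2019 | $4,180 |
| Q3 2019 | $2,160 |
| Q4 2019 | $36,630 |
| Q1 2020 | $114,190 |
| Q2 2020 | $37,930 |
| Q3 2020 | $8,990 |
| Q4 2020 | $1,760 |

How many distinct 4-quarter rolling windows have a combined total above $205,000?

0

Q2 2018–Q1 2019: $3,880 + $14,710 + $26,430 + $90,420 = $135,440 (under)
Q3 2018–Q2 2019: $14,710 + $26,430 + $90,420 + $4,180 = $135,740 (under)
Q4 2018–Q3 2019: $26,430 + $90,420 + $4,180 + $2,160 = $123,190 (under)
Q1 2019–Q4 2019: $90,420 + $4,180 + $2,160 + $36,630 = $133,390 (under)
Q2 2019–Q1 2020: $4,180 + $2,160 + $36,630 + $114,190 = $157,160 (under)
Q3 2019–Q2 2020: $2,160 + $36,630 + $114,190 + $37,930 = $190,910 (under)
Q4 2019–Q3 2020: $36,630 + $114,190 + $37,930 + $8,990 = $197,740 (under)
Q1 2020–Q4 2020: $114,190 + $37,930 + $8,990 + $1,760 = $162,870 (under)
0 windows exceed the threshold.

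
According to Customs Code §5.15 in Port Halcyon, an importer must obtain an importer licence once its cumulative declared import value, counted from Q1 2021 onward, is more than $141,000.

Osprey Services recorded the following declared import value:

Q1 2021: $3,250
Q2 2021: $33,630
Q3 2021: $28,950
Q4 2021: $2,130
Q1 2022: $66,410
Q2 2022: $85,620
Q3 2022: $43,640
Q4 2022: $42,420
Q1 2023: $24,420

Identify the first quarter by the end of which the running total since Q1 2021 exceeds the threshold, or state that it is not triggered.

Through Q1 2021: $3,250
Through Q2 2021: $36,880
Through Q3 2021: $65,830
Through Q4 2021: $67,960
Through Q1 2022: $134,370
Through Q2 2022: $219,990 ← exceeds threshold

Q2 2022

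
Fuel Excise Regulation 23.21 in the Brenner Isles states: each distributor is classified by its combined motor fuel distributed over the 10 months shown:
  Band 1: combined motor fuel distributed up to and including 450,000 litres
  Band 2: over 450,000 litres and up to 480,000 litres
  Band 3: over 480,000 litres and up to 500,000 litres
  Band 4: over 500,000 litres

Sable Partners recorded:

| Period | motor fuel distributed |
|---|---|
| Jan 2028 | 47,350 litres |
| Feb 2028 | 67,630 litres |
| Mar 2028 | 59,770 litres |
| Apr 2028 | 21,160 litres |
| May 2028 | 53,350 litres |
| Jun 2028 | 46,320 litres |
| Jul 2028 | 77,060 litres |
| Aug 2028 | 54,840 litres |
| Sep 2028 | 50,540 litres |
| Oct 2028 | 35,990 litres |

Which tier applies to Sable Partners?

Band 4

Combined motor fuel distributed: 47,350 litres + 67,630 litres + 59,770 litres + 21,160 litres + 53,350 litres + 46,320 litres + 77,060 litres + 54,840 litres + 50,540 litres + 35,990 litres = 514,010 litres.
514,010 litres > 500,000 litres, so Band 4 applies.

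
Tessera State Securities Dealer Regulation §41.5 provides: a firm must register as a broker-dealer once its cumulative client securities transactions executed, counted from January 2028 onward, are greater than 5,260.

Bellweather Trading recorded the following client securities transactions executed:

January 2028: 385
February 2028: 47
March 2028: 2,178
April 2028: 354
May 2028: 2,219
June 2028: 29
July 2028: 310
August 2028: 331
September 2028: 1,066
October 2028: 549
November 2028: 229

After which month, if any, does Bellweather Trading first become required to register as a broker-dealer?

Through January 2028: 385
Through February 2028: 432
Through March 2028: 2,610
Through April 2028: 2,964
Through May 2028: 5,183
Through June 2028: 5,212
Through July 2028: 5,522 ← exceeds threshold

July 2028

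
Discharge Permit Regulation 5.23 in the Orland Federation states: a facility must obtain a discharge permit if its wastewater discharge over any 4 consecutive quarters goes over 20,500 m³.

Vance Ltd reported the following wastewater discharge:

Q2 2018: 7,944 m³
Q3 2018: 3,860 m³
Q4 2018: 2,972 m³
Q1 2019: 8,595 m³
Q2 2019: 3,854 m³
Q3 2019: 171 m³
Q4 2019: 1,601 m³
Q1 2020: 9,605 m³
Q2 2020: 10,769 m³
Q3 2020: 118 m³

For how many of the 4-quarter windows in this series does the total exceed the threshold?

3

Q2 2018–Q1 2019: 7,944 m³ + 3,860 m³ + 2,972 m³ + 8,595 m³ = 23,371 m³ (over)
Q3 2018–Q2 2019: 3,860 m³ + 2,972 m³ + 8,595 m³ + 3,854 m³ = 19,281 m³ (under)
Q4 2018–Q3 2019: 2,972 m³ + 8,595 m³ + 3,854 m³ + 171 m³ = 15,592 m³ (under)
Q1 2019–Q4 2019: 8,595 m³ + 3,854 m³ + 171 m³ + 1,601 m³ = 14,221 m³ (under)
Q2 2019–Q1 2020: 3,854 m³ + 171 m³ + 1,601 m³ + 9,605 m³ = 15,231 m³ (under)
Q3 2019–Q2 2020: 171 m³ + 1,601 m³ + 9,605 m³ + 10,769 m³ = 22,146 m³ (over)
Q4 2019–Q3 2020: 1,601 m³ + 9,605 m³ + 10,769 m³ + 118 m³ = 22,093 m³ (over)
3 windows exceed the threshold.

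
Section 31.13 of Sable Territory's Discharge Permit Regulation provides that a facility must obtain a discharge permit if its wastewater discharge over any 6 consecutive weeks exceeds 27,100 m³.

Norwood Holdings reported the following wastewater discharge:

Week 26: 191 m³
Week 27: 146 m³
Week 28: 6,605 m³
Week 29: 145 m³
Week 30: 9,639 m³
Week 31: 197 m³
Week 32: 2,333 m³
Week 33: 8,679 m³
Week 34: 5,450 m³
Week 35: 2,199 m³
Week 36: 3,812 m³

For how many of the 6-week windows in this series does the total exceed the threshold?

Week 26–Week 31: 191 m³ + 146 m³ + 6,605 m³ + 145 m³ + 9,639 m³ + 197 m³ = 16,923 m³ (under)
Week 27–Week 32: 146 m³ + 6,605 m³ + 145 m³ + 9,639 m³ + 197 m³ + 2,333 m³ = 19,065 m³ (under)
Week 28–Week 33: 6,605 m³ + 145 m³ + 9,639 m³ + 197 m³ + 2,333 m³ + 8,679 m³ = 27,598 m³ (over)
Week 29–Week 34: 145 m³ + 9,639 m³ + 197 m³ + 2,333 m³ + 8,679 m³ + 5,450 m³ = 26,443 m³ (under)
Week 30–Week 35: 9,639 m³ + 197 m³ + 2,333 m³ + 8,679 m³ + 5,450 m³ + 2,199 m³ = 28,497 m³ (over)
Week 31–Week 36: 197 m³ + 2,333 m³ + 8,679 m³ + 5,450 m³ + 2,199 m³ + 3,812 m³ = 22,670 m³ (under)
2 windows exceed the threshold.

2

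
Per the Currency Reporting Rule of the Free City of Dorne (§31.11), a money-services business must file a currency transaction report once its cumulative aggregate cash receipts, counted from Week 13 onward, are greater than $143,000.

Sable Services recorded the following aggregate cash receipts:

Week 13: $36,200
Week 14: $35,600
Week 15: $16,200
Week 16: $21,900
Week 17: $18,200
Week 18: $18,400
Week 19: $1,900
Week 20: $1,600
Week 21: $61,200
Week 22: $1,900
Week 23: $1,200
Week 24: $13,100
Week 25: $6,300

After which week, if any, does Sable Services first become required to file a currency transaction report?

Week 18

Through Week 13: $36,200
Through Week 14: $71,800
Through Week 15: $88,000
Through Week 16: $109,900
Through Week 17: $128,100
Through Week 18: $146,500 ← exceeds threshold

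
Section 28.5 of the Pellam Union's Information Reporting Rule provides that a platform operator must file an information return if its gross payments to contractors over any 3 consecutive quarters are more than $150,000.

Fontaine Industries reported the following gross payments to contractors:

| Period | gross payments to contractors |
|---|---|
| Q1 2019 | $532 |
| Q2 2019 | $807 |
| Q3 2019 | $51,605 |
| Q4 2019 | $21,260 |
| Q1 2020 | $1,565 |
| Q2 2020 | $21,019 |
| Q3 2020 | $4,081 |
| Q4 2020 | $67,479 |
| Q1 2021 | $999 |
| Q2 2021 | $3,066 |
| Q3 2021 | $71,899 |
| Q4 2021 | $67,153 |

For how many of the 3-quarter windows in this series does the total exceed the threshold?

Q1 2019–Q3 2019: $532 + $807 + $51,605 = $52,944 (under)
Q2 2019–Q4 2019: $807 + $51,605 + $21,260 = $73,672 (under)
Q3 2019–Q1 2020: $51,605 + $21,260 + $1,565 = $74,430 (under)
Q4 2019–Q2 2020: $21,260 + $1,565 + $21,019 = $43,844 (under)
Q1 2020–Q3 2020: $1,565 + $21,019 + $4,081 = $26,665 (under)
Q2 2020–Q4 2020: $21,019 + $4,081 + $67,479 = $92,579 (under)
Q3 2020–Q1 2021: $4,081 + $67,479 + $999 = $72,559 (under)
Q4 2020–Q2 2021: $67,479 + $999 + $3,066 = $71,544 (under)
Q1 2021–Q3 2021: $999 + $3,066 + $71,899 = $75,964 (under)
Q2 2021–Q4 2021: $3,066 + $71,899 + $67,153 = $142,118 (under)
0 windows exceed the threshold.

0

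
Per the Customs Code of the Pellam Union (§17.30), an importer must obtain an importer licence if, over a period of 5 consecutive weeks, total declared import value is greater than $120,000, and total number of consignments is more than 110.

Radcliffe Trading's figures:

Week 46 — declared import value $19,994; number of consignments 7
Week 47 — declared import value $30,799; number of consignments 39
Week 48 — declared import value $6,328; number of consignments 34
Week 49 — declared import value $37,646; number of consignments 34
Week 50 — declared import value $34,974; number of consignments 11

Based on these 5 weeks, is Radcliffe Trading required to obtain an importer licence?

Total declared import value: $19,994 + $30,799 + $6,328 + $37,646 + $34,974 = $129,741 (> $120,000).
Total number of consignments: 7 + 39 + 34 + 34 + 11 = 125 (> 110).
The test is 'and': both thresholds are exceeded.

Yes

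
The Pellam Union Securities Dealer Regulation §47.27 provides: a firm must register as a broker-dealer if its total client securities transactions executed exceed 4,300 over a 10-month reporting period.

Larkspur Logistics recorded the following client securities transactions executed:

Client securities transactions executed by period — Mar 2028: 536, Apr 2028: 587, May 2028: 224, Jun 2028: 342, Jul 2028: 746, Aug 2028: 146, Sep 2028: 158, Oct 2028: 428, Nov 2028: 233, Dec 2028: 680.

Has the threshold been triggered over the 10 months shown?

Total client securities transactions executed: 536 + 587 + 224 + 342 + 746 + 146 + 158 + 428 + 233 + 680 = 4,080.
4,080 ≤ 4,300, so the threshold is not exceeded.

No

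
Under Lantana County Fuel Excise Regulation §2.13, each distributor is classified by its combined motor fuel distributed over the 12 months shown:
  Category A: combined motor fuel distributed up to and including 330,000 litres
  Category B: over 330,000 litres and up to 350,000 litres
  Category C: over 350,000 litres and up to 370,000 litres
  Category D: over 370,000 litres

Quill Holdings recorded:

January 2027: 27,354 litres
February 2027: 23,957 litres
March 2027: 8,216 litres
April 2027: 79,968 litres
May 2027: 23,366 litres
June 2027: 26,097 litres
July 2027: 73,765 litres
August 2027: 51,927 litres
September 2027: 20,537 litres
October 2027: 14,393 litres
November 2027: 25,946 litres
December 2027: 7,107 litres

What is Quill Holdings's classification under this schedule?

Category D

Combined motor fuel distributed: 27,354 litres + 23,957 litres + 8,216 litres + 79,968 litres + 23,366 litres + 26,097 litres + 73,765 litres + 51,927 litres + 20,537 litres + 14,393 litres + 25,946 litres + 7,107 litres = 382,633 litres.
382,633 litres > 370,000 litres, so Category D applies.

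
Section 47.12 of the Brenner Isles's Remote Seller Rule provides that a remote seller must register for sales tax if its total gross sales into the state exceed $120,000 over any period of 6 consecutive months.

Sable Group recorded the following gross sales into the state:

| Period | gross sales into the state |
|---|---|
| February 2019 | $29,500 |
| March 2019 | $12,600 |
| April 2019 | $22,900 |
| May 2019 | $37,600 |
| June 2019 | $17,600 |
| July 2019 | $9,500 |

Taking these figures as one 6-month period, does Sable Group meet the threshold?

Yes

Total gross sales into the state: $29,500 + $12,600 + $22,900 + $37,600 + $17,600 + $9,500 = $129,700.
$129,700 > $120,000, so the threshold is exceeded.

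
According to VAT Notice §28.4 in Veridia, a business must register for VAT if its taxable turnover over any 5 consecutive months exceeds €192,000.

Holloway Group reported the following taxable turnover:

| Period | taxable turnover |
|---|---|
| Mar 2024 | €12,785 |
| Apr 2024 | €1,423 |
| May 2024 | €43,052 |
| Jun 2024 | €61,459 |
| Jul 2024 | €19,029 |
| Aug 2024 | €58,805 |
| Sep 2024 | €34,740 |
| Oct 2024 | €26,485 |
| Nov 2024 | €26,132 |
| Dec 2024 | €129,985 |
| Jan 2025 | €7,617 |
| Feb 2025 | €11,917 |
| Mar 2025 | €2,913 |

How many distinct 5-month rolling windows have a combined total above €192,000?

5

Mar 2024–Jul 2024: €12,785 + €1,423 + €43,052 + €61,459 + €19,029 = €137,748 (under)
Apr 2024–Aug 2024: €1,423 + €43,052 + €61,459 + €19,029 + €58,805 = €183,768 (under)
May 2024–Sep 2024: €43,052 + €61,459 + €19,029 + €58,805 + €34,740 = €217,085 (over)
Jun 2024–Oct 2024: €61,459 + €19,029 + €58,805 + €34,740 + €26,485 = €200,518 (over)
Jul 2024–Nov 2024: €19,029 + €58,805 + €34,740 + €26,485 + €26,132 = €165,191 (under)
Aug 2024–Dec 2024: €58,805 + €34,740 + €26,485 + €26,132 + €129,985 = €276,147 (over)
Sep 2024–Jan 2025: €34,740 + €26,485 + €26,132 + €129,985 + €7,617 = €224,959 (over)
Oct 2024–Feb 2025: €26,485 + €26,132 + €129,985 + €7,617 + €11,917 = €202,136 (over)
Nov 2024–Mar 2025: €26,132 + €129,985 + €7,617 + €11,917 + €2,913 = €178,564 (under)
5 windows exceed the threshold.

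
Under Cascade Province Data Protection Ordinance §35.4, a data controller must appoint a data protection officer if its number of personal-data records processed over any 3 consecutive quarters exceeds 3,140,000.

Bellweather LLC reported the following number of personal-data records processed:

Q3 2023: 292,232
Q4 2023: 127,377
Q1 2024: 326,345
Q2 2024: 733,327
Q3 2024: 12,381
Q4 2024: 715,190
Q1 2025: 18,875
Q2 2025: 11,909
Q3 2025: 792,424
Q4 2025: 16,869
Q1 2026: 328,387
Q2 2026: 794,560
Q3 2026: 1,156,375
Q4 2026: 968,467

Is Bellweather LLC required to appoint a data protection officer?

No

Q3 2023–Q1 2024: 292,232 + 127,377 + 326,345 = 745,954 (under)
Q4 2023–Q2 2024: 127,377 + 326,345 + 733,327 = 1,187,049 (under)
Q1 2024–Q3 2024: 326,345 + 733,327 + 12,381 = 1,072,053 (under)
Q2 2024–Q4 2024: 733,327 + 12,381 + 715,190 = 1,460,898 (under)
Q3 2024–Q1 2025: 12,381 + 715,190 + 18,875 = 746,446 (under)
Q4 2024–Q2 2025: 715,190 + 18,875 + 11,909 = 745,974 (under)
Q1 2025–Q3 2025: 18,875 + 11,909 + 792,424 = 823,208 (under)
Q2 2025–Q4 2025: 11,909 + 792,424 + 16,869 = 821,202 (under)
Q3 2025–Q1 2026: 792,424 + 16,869 + 328,387 = 1,137,680 (under)
Q4 2025–Q2 2026: 16,869 + 328,387 + 794,560 = 1,139,816 (under)
Q1 2026–Q3 2026: 328,387 + 794,560 + 1,156,375 = 2,279,322 (under)
Q2 2026–Q4 2026: 794,560 + 1,156,375 + 968,467 = 2,919,402 (under)
No window exceeds 3,140,000.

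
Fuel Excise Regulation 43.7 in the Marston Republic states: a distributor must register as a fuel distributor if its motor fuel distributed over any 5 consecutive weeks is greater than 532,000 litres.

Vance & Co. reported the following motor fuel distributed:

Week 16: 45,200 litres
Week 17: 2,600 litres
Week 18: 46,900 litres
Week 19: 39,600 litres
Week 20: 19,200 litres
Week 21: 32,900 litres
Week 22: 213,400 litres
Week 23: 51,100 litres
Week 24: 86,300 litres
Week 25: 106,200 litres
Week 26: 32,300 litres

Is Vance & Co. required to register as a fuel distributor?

Week 16–Week 20: 45,200 litres + 2,600 litres + 46,900 litres + 39,600 litres + 19,200 litres = 153,500 litres (under)
Week 17–Week 21: 2,600 litres + 46,900 litres + 39,600 litres + 19,200 litres + 32,900 litres = 141,200 litres (under)
Week 18–Week 22: 46,900 litres + 39,600 litres + 19,200 litres + 32,900 litres + 213,400 litres = 352,000 litres (under)
Week 19–Week 23: 39,600 litres + 19,200 litres + 32,900 litres + 213,400 litres + 51,100 litres = 356,200 litres (under)
Week 20–Week 24: 19,200 litres + 32,900 litres + 213,400 litres + 51,100 litres + 86,300 litres = 402,900 litres (under)
Week 21–Week 25: 32,900 litres + 213,400 litres + 51,100 litres + 86,300 litres + 106,200 litres = 489,900 litres (under)
Week 22–Week 26: 213,400 litres + 51,100 litres + 86,300 litres + 106,200 litres + 32,300 litres = 489,300 litres (under)
No window exceeds 532,000 litres.

No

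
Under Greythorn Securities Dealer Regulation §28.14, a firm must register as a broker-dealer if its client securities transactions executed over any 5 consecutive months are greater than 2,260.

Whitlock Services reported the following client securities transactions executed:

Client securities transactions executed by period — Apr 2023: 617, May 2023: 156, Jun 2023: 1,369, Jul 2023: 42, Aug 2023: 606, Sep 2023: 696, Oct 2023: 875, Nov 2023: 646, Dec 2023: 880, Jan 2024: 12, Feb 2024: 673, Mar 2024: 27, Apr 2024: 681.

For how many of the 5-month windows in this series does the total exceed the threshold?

8

Apr 2023–Aug 2023: 617 + 156 + 1,369 + 42 + 606 = 2,790 (over)
May 2023–Sep 2023: 156 + 1,369 + 42 + 606 + 696 = 2,869 (over)
Jun 2023–Oct 2023: 1,369 + 42 + 606 + 696 + 875 = 3,588 (over)
Jul 2023–Nov 2023: 42 + 606 + 696 + 875 + 646 = 2,865 (over)
Aug 2023–Dec 2023: 606 + 696 + 875 + 646 + 880 = 3,703 (over)
Sep 2023–Jan 2024: 696 + 875 + 646 + 880 + 12 = 3,109 (over)
Oct 2023–Feb 2024: 875 + 646 + 880 + 12 + 673 = 3,086 (over)
Nov 2023–Mar 2024: 646 + 880 + 12 + 673 + 27 = 2,238 (under)
Dec 2023–Apr 2024: 880 + 12 + 673 + 27 + 681 = 2,273 (over)
8 windows exceed the threshold.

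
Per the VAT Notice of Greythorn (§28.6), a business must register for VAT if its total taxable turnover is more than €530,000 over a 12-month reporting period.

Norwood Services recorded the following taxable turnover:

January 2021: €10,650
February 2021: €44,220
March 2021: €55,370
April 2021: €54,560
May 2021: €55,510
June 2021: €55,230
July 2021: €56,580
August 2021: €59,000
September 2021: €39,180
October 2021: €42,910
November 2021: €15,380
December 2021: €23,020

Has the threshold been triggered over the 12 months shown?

Total taxable turnover: €10,650 + €44,220 + €55,370 + €54,560 + €55,510 + €55,230 + €56,580 + €59,000 + €39,180 + €42,910 + €15,380 + €23,020 = €511,610.
€511,610 ≤ €530,000, so the threshold is not exceeded.

No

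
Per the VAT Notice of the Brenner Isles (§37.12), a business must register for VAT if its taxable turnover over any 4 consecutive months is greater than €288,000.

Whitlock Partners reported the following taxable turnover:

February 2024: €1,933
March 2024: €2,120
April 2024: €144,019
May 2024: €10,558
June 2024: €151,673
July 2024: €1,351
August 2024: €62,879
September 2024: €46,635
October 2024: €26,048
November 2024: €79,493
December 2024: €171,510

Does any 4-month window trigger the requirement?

February 2024–May 2024: €1,933 + €2,120 + €144,019 + €10,558 = €158,630 (under)
March 2024–June 2024: €2,120 + €144,019 + €10,558 + €151,673 = €308,370 (over)
April 2024–July 2024: €144,019 + €10,558 + €151,673 + €1,351 = €307,601 (over)
May 2024–August 2024: €10,558 + €151,673 + €1,351 + €62,879 = €226,461 (under)
June 2024–September 2024: €151,673 + €1,351 + €62,879 + €46,635 = €262,538 (under)
July 2024–October 2024: €1,351 + €62,879 + €46,635 + €26,048 = €136,913 (under)
August 2024–November 2024: €62,879 + €46,635 + €26,048 + €79,493 = €215,055 (under)
September 2024–December 2024: €46,635 + €26,048 + €79,493 + €171,510 = €323,686 (over)
At least one window exceeds €288,000.

Yes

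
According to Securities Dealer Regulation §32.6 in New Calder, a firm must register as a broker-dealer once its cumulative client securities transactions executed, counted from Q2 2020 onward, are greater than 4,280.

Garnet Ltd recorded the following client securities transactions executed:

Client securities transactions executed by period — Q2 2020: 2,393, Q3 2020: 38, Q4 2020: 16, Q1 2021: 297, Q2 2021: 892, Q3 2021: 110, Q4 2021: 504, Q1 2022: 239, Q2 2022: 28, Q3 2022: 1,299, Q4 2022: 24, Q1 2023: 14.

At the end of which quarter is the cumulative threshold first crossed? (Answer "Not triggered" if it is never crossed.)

Through Q2 2020: 2,393
Through Q3 2020: 2,431
Through Q4 2020: 2,447
Through Q1 2021: 2,744
Through Q2 2021: 3,636
Through Q3 2021: 3,746
Through Q4 2021: 4,250
Through Q1 2022: 4,489 ← exceeds threshold

Q1 2022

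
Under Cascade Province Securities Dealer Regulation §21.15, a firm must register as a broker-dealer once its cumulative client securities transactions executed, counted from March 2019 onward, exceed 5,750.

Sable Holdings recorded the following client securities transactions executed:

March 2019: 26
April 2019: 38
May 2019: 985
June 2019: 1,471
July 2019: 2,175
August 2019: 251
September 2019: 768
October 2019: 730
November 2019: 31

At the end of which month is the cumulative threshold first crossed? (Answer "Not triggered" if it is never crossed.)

October 2019

Through March 2019: 26
Through April 2019: 64
Through May 2019: 1,049
Through June 2019: 2,520
Through July 2019: 4,695
Through August 2019: 4,946
Through September 2019: 5,714
Through October 2019: 6,444 ← exceeds threshold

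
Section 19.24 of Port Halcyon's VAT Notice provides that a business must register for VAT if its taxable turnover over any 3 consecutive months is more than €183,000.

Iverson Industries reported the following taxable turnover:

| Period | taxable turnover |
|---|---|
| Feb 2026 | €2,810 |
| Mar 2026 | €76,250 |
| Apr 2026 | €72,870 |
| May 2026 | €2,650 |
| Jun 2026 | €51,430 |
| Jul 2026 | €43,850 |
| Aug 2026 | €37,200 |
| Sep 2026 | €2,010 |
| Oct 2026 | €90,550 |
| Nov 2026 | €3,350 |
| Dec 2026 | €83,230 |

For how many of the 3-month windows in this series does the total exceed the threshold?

Feb 2026–Apr 2026: €2,810 + €76,250 + €72,870 = €151,930 (under)
Mar 2026–May 2026: €76,250 + €72,870 + €2,650 = €151,770 (under)
Apr 2026–Jun 2026: €72,870 + €2,650 + €51,430 = €126,950 (under)
May 2026–Jul 2026: €2,650 + €51,430 + €43,850 = €97,930 (under)
Jun 2026–Aug 2026: €51,430 + €43,850 + €37,200 = €132,480 (under)
Jul 2026–Sep 2026: €43,850 + €37,200 + €2,010 = €83,060 (under)
Aug 2026–Oct 2026: €37,200 + €2,010 + €90,550 = €129,760 (under)
Sep 2026–Nov 2026: €2,010 + €90,550 + €3,350 = €95,910 (under)
Oct 2026–Dec 2026: €90,550 + €3,350 + €83,230 = €177,130 (under)
0 windows exceed the threshold.

0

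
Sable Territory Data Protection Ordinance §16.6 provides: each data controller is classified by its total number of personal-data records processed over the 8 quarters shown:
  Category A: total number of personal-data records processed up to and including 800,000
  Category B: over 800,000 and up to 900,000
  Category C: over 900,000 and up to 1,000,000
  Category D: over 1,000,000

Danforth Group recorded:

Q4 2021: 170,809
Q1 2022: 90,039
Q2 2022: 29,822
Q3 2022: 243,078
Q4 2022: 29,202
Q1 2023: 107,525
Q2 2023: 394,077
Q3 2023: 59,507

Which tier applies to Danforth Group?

Total number of personal-data records processed: 170,809 + 90,039 + 29,822 + 243,078 + 29,202 + 107,525 + 394,077 + 59,507 = 1,124,059.
1,124,059 > 1,000,000, so Category D applies.

Category D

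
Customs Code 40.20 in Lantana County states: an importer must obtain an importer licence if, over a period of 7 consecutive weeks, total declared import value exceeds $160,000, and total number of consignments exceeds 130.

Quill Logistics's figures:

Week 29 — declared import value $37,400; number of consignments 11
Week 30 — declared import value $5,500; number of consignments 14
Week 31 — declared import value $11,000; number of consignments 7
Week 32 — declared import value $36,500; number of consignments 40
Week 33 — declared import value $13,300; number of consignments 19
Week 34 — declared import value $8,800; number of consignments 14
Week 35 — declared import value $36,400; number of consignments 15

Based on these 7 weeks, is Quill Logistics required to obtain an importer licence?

No

Total declared import value: $37,400 + $5,500 + $11,000 + $36,500 + $13,300 + $8,800 + $36,400 = $148,900 (≤ $160,000).
Total number of consignments: 11 + 14 + 7 + 40 + 19 + 14 + 15 = 120 (≤ 130).
The test is 'and': the rule requires both, and at least one is not exceeded.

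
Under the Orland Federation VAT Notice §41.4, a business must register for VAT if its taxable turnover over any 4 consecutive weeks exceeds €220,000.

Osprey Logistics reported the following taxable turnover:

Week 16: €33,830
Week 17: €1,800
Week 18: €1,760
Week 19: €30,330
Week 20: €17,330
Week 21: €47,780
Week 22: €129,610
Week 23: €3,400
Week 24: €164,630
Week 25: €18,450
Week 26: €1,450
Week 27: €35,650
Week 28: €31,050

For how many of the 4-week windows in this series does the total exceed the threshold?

Week 16–Week 19: €33,830 + €1,800 + €1,760 + €30,330 = €67,720 (under)
Week 17–Week 20: €1,800 + €1,760 + €30,330 + €17,330 = €51,220 (under)
Week 18–Week 21: €1,760 + €30,330 + €17,330 + €47,780 = €97,200 (under)
Week 19–Week 22: €30,330 + €17,330 + €47,780 + €129,610 = €225,050 (over)
Week 20–Week 23: €17,330 + €47,780 + €129,610 + €3,400 = €198,120 (under)
Week 21–Week 24: €47,780 + €129,610 + €3,400 + €164,630 = €345,420 (over)
Week 22–Week 25: €129,610 + €3,400 + €164,630 + €18,450 = €316,090 (over)
Week 23–Week 26: €3,400 + €164,630 + €18,450 + €1,450 = €187,930 (under)
Week 24–Week 27: €164,630 + €18,450 + €1,450 + €35,650 = €220,180 (over)
Week 25–Week 28: €18,450 + €1,450 + €35,650 + €31,050 = €86,600 (under)
4 windows exceed the threshold.

4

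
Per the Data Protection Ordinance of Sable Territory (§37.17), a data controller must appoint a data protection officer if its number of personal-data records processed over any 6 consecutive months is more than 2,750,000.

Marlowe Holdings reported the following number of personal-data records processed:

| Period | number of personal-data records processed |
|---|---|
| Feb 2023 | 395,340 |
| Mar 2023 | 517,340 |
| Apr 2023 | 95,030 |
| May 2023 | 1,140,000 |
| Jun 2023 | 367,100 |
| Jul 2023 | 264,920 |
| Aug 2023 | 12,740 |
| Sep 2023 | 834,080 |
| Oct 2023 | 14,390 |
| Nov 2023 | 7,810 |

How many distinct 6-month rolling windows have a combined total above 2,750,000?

Feb 2023–Jul 2023: 395,340 + 517,340 + 95,030 + 1,140,000 + 367,100 + 264,920 = 2,779,730 (over)
Mar 2023–Aug 2023: 517,340 + 95,030 + 1,140,000 + 367,100 + 264,920 + 12,740 = 2,397,130 (under)
Apr 2023–Sep 2023: 95,030 + 1,140,000 + 367,100 + 264,920 + 12,740 + 834,080 = 2,713,870 (under)
May 2023–Oct 2023: 1,140,000 + 367,100 + 264,920 + 12,740 + 834,080 + 14,390 = 2,633,230 (under)
Jun 2023–Nov 2023: 367,100 + 264,920 + 12,740 + 834,080 + 14,390 + 7,810 = 1,501,040 (under)
1 window exceeds the threshold.

1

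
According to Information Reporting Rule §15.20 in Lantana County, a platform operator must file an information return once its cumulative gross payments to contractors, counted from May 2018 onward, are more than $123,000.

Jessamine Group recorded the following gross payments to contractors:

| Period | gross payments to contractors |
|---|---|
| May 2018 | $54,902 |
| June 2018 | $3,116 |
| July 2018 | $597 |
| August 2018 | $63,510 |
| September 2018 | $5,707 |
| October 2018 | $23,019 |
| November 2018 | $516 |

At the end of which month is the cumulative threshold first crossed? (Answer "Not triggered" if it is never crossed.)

September 2018

Through May 2018: $54,902
Through June 2018: $58,018
Through July 2018: $58,615
Through August 2018: $122,125
Through September 2018: $127,832 ← exceeds threshold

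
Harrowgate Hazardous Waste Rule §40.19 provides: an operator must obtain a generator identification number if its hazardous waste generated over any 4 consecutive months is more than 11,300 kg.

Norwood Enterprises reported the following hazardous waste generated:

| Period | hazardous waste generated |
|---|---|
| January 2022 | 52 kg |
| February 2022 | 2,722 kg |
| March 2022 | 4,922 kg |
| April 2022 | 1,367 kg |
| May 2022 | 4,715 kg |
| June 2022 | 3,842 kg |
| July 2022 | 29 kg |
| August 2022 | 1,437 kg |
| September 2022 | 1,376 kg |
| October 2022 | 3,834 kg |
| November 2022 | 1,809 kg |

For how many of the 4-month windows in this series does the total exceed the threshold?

2

January 2022–April 2022: 52 kg + 2,722 kg + 4,922 kg + 1,367 kg = 9,063 kg (under)
February 2022–May 2022: 2,722 kg + 4,922 kg + 1,367 kg + 4,715 kg = 13,726 kg (over)
March 2022–June 2022: 4,922 kg + 1,367 kg + 4,715 kg + 3,842 kg = 14,846 kg (over)
April 2022–July 2022: 1,367 kg + 4,715 kg + 3,842 kg + 29 kg = 9,953 kg (under)
May 2022–August 2022: 4,715 kg + 3,842 kg + 29 kg + 1,437 kg = 10,023 kg (under)
June 2022–September 2022: 3,842 kg + 29 kg + 1,437 kg + 1,376 kg = 6,684 kg (under)
July 2022–October 2022: 29 kg + 1,437 kg + 1,376 kg + 3,834 kg = 6,676 kg (under)
August 2022–November 2022: 1,437 kg + 1,376 kg + 3,834 kg + 1,809 kg = 8,456 kg (under)
2 windows exceed the threshold.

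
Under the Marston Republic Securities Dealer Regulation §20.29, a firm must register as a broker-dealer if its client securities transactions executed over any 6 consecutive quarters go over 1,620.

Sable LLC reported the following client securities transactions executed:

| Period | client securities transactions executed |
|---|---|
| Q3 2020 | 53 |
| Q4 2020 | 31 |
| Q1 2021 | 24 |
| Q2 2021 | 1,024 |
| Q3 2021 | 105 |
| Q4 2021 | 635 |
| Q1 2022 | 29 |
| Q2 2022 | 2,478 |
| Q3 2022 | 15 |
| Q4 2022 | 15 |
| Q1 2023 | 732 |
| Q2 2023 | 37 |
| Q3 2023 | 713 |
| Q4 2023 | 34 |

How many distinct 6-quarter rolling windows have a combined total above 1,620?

8

Q3 2020–Q4 2021: 53 + 31 + 24 + 1,024 + 105 + 635 = 1,872 (over)
Q4 2020–Q1 2022: 31 + 24 + 1,024 + 105 + 635 + 29 = 1,848 (over)
Q1 2021–Q2 2022: 24 + 1,024 + 105 + 635 + 29 + 2,478 = 4,295 (over)
Q2 2021–Q3 2022: 1,024 + 105 + 635 + 29 + 2,478 + 15 = 4,286 (over)
Q3 2021–Q4 2022: 105 + 635 + 29 + 2,478 + 15 + 15 = 3,277 (over)
Q4 2021–Q1 2023: 635 + 29 + 2,478 + 15 + 15 + 732 = 3,904 (over)
Q1 2022–Q2 2023: 29 + 2,478 + 15 + 15 + 732 + 37 = 3,306 (over)
Q2 2022–Q3 2023: 2,478 + 15 + 15 + 732 + 37 + 713 = 3,990 (over)
Q3 2022–Q4 2023: 15 + 15 + 732 + 37 + 713 + 34 = 1,546 (under)
8 windows exceed the threshold.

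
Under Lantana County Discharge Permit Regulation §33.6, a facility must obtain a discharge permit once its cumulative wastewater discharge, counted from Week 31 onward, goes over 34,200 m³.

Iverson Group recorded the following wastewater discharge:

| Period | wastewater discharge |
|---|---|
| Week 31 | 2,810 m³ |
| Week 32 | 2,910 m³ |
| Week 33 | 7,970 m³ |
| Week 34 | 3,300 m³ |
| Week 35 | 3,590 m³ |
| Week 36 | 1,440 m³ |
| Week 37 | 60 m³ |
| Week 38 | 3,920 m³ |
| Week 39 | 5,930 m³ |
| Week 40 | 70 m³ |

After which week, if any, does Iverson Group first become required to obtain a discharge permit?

Not triggered

Through Week 31: 2,810 m³
Through Week 32: 5,720 m³
Through Week 33: 13,690 m³
Through Week 34: 16,990 m³
Through Week 35: 20,580 m³
Through Week 36: 22,020 m³
Through Week 37: 22,080 m³
Through Week 38: 26,000 m³
Through Week 39: 31,930 m³
Through Week 40: 32,000 m³
Final cumulative total 32,000 m³ ≤ 34,200 m³; the threshold is never exceeded.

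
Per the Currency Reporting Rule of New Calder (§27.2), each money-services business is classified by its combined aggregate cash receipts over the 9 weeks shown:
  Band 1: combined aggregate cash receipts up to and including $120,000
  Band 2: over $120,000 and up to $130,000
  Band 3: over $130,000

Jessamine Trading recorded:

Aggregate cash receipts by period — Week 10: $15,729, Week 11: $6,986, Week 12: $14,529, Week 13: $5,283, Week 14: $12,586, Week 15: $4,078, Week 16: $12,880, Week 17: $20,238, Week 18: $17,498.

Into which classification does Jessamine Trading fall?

Combined aggregate cash receipts: $15,729 + $6,986 + $14,529 + $5,283 + $12,586 + $4,078 + $12,880 + $20,238 + $17,498 = $109,807.
$109,807 ≤ $120,000, so Band 1 applies.

Band 1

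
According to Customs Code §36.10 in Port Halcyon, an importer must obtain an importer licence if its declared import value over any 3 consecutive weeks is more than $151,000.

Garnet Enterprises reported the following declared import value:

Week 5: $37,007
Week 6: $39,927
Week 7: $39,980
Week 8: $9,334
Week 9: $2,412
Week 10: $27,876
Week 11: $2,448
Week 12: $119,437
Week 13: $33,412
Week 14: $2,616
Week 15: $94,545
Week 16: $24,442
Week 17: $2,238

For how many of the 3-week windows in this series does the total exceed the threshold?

Week 5–Week 7: $37,007 + $39,927 + $39,980 = $116,914 (under)
Week 6–Week 8: $39,927 + $39,980 + $9,334 = $89,241 (under)
Week 7–Week 9: $39,980 + $9,334 + $2,412 = $51,726 (under)
Week 8–Week 10: $9,334 + $2,412 + $27,876 = $39,622 (under)
Week 9–Week 11: $2,412 + $27,876 + $2,448 = $32,736 (under)
Week 10–Week 12: $27,876 + $2,448 + $119,437 = $149,761 (under)
Week 11–Week 13: $2,448 + $119,437 + $33,412 = $155,297 (over)
Week 12–Week 14: $119,437 + $33,412 + $2,616 = $155,465 (over)
Week 13–Week 15: $33,412 + $2,616 + $94,545 = $130,573 (under)
Week 14–Week 16: $2,616 + $94,545 + $24,442 = $121,603 (under)
Week 15–Week 17: $94,545 + $24,442 + $2,238 = $121,225 (under)
2 windows exceed the threshold.

2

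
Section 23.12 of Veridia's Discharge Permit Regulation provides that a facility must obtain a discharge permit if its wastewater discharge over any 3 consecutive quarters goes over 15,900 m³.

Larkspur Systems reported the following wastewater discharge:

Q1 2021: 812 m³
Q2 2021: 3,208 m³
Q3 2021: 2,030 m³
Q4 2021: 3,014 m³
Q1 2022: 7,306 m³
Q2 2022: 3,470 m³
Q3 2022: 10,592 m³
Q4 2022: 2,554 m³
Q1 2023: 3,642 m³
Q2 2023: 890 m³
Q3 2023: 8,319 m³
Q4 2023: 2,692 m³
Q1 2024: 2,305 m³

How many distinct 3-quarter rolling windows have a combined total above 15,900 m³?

3

Q1 2021–Q3 2021: 812 m³ + 3,208 m³ + 2,030 m³ = 6,050 m³ (under)
Q2 2021–Q4 2021: 3,208 m³ + 2,030 m³ + 3,014 m³ = 8,252 m³ (under)
Q3 2021–Q1 2022: 2,030 m³ + 3,014 m³ + 7,306 m³ = 12,350 m³ (under)
Q4 2021–Q2 2022: 3,014 m³ + 7,306 m³ + 3,470 m³ = 13,790 m³ (under)
Q1 2022–Q3 2022: 7,306 m³ + 3,470 m³ + 10,592 m³ = 21,368 m³ (over)
Q2 2022–Q4 2022: 3,470 m³ + 10,592 m³ + 2,554 m³ = 16,616 m³ (over)
Q3 2022–Q1 2023: 10,592 m³ + 2,554 m³ + 3,642 m³ = 16,788 m³ (over)
Q4 2022–Q2 2023: 2,554 m³ + 3,642 m³ + 890 m³ = 7,086 m³ (under)
Q1 2023–Q3 2023: 3,642 m³ + 890 m³ + 8,319 m³ = 12,851 m³ (under)
Q2 2023–Q4 2023: 890 m³ + 8,319 m³ + 2,692 m³ = 11,901 m³ (under)
Q3 2023–Q1 2024: 8,319 m³ + 2,692 m³ + 2,305 m³ = 13,316 m³ (under)
3 windows exceed the threshold.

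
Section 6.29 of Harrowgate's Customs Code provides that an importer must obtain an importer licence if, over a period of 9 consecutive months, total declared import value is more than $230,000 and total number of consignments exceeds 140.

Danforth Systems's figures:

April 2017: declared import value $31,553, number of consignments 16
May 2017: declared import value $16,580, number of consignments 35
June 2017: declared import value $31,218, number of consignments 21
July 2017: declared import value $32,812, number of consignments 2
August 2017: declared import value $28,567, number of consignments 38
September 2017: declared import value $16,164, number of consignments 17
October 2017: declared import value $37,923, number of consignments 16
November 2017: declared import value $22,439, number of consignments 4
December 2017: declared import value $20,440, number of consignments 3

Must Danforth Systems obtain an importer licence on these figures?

Total declared import value: $31,553 + $16,580 + $31,218 + $32,812 + $28,567 + $16,164 + $37,923 + $22,439 + $20,440 = $237,696 (> $230,000).
Total number of consignments: 16 + 35 + 21 + 2 + 38 + 17 + 16 + 4 + 3 = 152 (> 140).
The test is 'and': both thresholds are exceeded.

Yes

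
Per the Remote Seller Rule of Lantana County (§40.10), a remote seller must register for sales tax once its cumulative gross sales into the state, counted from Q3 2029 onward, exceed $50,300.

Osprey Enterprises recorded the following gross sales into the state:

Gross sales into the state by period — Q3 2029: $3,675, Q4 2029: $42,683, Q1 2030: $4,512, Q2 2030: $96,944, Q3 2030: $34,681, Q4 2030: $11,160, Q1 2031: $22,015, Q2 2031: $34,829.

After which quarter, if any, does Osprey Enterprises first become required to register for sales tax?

Q1 2030

Through Q3 2029: $3,675
Through Q4 2029: $46,358
Through Q1 2030: $50,870 ← exceeds threshold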